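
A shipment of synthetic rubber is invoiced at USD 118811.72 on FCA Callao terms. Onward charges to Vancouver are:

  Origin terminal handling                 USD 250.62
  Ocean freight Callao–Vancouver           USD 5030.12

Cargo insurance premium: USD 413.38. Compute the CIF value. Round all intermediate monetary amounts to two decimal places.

CIF = FCA price + pre-shipment costs + freight + insurance
CIF = 118811.72 + 250.62 + 5030.12 + 413.38 = 124505.84

CIF value: USD 124505.84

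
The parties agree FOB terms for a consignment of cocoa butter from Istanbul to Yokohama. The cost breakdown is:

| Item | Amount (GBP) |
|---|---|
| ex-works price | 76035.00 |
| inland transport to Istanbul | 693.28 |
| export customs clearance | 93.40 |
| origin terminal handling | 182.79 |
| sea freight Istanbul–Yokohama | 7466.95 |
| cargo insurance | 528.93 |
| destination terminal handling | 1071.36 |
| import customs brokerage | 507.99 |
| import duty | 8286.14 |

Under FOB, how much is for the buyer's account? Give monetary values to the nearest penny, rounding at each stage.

Buyer's account: GBP 17861.37

FOB: the seller bears costs until goods are on board at the origin port; the buyer bears freight, insurance and all costs thereafter.
Seller's account: goods 76035.00 + inland to port 693.28 + export clearance 93.40 + origin terminal 182.79 = 77004.47
Buyer's account: freight 7466.95 + insurance 528.93 + destination terminal 1071.36 + brokerage 507.99 + duty 8286.14 = 17861.37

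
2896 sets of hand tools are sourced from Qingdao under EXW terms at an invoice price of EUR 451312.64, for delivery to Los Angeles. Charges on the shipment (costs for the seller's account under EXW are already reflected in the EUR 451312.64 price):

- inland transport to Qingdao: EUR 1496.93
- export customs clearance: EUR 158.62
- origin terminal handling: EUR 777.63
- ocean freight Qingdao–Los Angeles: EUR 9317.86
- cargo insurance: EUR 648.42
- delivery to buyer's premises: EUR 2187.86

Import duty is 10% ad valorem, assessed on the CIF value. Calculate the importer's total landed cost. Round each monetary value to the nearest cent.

EXW: the seller makes goods available at their premises; the buyer bears all onward costs.
CIF value = EXW price + inland to port + export clearance + origin terminal + freight + insurance = 451312.64 + 1496.93 + 158.62 + 777.63 + 9317.86 + 648.42 = 463712.10
Import duty = 463712.10 × 10% = 46371.21
Buyer bears: inland to port 1496.93 + export clearance 158.62 + origin terminal 777.63 + freight 9317.86 + insurance 648.42 + delivery 2187.86 + duty 46371.21 = 60958.53
Landed cost = invoice 451312.64 + 60958.53 = 512271.17

Total landed cost: EUR 512271.17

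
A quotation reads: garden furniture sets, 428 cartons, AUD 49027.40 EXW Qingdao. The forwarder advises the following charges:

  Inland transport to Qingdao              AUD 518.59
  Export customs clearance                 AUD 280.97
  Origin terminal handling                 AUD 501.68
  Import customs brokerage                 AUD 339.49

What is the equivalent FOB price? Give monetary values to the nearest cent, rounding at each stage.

Not relevant to the conversion: brokerage — on the buyer under both terms; not part of either seller's price.
From EXW to FOB, the seller additionally bears: inland to port, export clearance, origin terminal.
FOB price = 49027.40 + 518.59 + 280.97 + 501.68 = 50328.64

FOB price: AUD 50328.64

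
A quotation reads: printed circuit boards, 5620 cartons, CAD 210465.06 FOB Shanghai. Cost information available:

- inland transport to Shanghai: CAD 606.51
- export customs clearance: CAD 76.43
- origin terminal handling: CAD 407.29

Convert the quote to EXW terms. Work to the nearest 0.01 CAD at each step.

From FOB to EXW, the seller no longer bears: inland to port, export clearance, origin terminal.
EXW price = 210465.06 − 606.51 − 76.43 − 407.29 = 209374.83

EXW price: CAD 209374.83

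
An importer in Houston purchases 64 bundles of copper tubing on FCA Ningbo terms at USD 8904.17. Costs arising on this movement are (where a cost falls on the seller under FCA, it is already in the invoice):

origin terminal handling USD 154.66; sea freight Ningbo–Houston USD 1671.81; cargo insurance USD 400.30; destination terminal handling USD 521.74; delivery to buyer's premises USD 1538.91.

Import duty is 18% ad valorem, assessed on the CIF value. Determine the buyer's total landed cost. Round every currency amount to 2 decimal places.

Total landed cost: USD 15195.16

FCA: the seller delivers export-cleared goods to the carrier; the buyer bears costs from that point.
CIF value = FCA price + origin terminal + freight + insurance = 8904.17 + 154.66 + 1671.81 + 400.30 = 11130.94
Import duty = 11130.94 × 18% = 2003.57
Buyer bears: origin terminal 154.66 + freight 1671.81 + insurance 400.30 + destination terminal 521.74 + delivery 1538.91 + duty 2003.57 = 6290.99
Landed cost = invoice 8904.17 + 6290.99 = 15195.16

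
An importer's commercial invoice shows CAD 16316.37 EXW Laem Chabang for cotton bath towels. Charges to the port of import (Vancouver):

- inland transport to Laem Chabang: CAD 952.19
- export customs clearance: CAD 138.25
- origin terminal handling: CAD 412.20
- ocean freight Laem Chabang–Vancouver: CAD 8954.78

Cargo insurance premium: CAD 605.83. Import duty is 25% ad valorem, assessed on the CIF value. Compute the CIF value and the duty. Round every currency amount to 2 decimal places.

CIF value: CAD 27379.62; import duty: CAD 6844.91

CIF = EXW price + pre-shipment costs + freight + insurance
CIF = 16316.37 + 952.19 + 138.25 + 412.20 + 8954.78 + 605.83 = 27379.62
Import duty = 27379.62 × 25% = 6844.91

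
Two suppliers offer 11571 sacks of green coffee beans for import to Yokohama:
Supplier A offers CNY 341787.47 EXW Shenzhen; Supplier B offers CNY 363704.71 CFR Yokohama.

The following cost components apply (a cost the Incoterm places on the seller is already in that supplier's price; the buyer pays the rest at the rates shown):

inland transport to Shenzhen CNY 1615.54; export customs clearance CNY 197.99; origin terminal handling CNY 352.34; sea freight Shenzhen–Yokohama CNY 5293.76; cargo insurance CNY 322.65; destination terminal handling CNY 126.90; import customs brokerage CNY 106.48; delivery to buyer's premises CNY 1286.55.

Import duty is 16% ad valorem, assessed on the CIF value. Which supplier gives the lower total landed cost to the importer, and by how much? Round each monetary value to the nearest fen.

Supplier A is cheaper by CNY 16770.83

Supplier A (EXW):
CIF value = EXW price + inland to port + export clearance + origin terminal + freight + insurance = 341787.47 + 1615.54 + 197.99 + 352.34 + 5293.76 + 322.65 = 349569.75
Import duty = 349569.75 × 16% = 55931.16
Buyer bears (A): 1615.54 + 197.99 + 352.34 + 5293.76 + 322.65 + 126.90 + 106.48 + 1286.55 = 9302.21
Landed cost (A) = invoice 341787.47 + 9302.21 + duty 55931.16 = 407020.84
Supplier B (CFR):
CIF value = CFR price + insurance = 363704.71 + 322.65 = 364027.36
Import duty = 364027.36 × 16% = 58244.38
Buyer bears (B): 322.65 + 126.90 + 106.48 + 1286.55 = 1842.58
Landed cost (B) = invoice 363704.71 + 1842.58 + duty 58244.38 = 423791.67
Difference = |407020.84 − 423791.67| = 16770.83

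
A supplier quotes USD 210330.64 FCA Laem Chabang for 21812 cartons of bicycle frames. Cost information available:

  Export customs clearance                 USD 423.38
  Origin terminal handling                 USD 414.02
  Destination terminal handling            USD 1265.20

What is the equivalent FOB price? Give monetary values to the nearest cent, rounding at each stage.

FOB price: USD 210744.66

Not relevant to the conversion: export clearance — on the seller under both FCA and FOB; already in the FCA price and stays in the FOB price. destination terminal — on the buyer under both terms; not part of either seller's price.
From FCA to FOB, the seller additionally bears: origin terminal.
FOB price = 210330.64 + 414.02 = 210744.66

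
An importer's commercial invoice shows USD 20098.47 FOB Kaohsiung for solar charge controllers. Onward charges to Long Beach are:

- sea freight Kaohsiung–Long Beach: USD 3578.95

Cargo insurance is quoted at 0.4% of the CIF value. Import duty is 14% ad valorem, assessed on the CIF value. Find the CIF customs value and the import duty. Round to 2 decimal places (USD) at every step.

Let C be the CIF value. C = FOB price + freight + 0.4% × C
C − 0.4% × C = 20098.47 + 3578.95
0.996 × C = 23677.42
C = 23677.42 / 0.996 = 23772.51
Insurance premium = 0.4% × 23772.51 = 95.09
Import duty = 23772.51 × 14% = 3328.15

CIF value: USD 23772.51; import duty: USD 3328.15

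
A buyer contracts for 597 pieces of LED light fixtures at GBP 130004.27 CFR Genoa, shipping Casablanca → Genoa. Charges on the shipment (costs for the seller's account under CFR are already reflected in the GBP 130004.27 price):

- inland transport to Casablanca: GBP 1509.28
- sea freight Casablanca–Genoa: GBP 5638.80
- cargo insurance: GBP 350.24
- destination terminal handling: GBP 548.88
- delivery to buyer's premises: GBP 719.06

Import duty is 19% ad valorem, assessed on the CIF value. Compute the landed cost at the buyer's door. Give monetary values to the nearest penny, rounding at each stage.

Total landed cost: GBP 156389.81

CFR: the seller pays costs through ocean freight to the destination port, but not insurance.
Already in the invoice (seller's account under CFR): inland to port, freight — exclude.
CIF value = CFR price + insurance = 130004.27 + 350.24 = 130354.51
Import duty = 130354.51 × 19% = 24767.36
Buyer bears: insurance 350.24 + destination terminal 548.88 + delivery 719.06 + duty 24767.36 = 26385.54
Landed cost = invoice 130004.27 + 26385.54 = 156389.81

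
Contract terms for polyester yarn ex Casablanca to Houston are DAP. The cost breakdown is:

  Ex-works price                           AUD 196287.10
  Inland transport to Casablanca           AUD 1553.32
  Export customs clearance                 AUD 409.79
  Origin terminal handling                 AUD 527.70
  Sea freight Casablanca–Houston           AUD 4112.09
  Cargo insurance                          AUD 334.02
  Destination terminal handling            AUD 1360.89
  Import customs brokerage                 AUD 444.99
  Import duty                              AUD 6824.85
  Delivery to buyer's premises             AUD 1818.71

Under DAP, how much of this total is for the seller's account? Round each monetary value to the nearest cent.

Seller's account: AUD 206403.62

DAP: the seller bears all costs to the named destination except import duty and clearance.
Seller's account: goods 196287.10 + inland to port 1553.32 + export clearance 409.79 + origin terminal 527.70 + freight 4112.09 + insurance 334.02 + destination terminal 1360.89 + delivery 1818.71 = 206403.62
Buyer's account: brokerage 444.99 + duty 6824.85 = 7269.84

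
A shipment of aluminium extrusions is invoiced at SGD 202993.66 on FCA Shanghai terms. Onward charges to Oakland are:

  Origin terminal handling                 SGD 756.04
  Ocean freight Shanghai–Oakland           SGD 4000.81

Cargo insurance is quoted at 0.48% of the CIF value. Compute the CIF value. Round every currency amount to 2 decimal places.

CIF value: SGD 208752.52

Let C be the CIF value. C = FCA price + pre-shipment costs + freight + 0.48% × C
C − 0.48% × C = 202993.66 + 756.04 + 4000.81
0.9952 × C = 207750.51
C = 207750.51 / 0.9952 = 208752.52
Insurance premium = 0.48% × 208752.52 = 1002.01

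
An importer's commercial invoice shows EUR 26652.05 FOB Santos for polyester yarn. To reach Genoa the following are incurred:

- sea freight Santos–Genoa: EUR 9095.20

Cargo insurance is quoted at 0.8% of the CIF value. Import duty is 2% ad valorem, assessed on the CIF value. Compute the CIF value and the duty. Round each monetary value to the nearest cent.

CIF value: EUR 36035.53; import duty: EUR 720.71

Let C be the CIF value. C = FOB price + freight + 0.8% × C
C − 0.8% × C = 26652.05 + 9095.20
0.992 × C = 35747.25
C = 35747.25 / 0.992 = 36035.53
Insurance premium = 0.8% × 36035.53 = 288.28
Import duty = 36035.53 × 2% = 720.71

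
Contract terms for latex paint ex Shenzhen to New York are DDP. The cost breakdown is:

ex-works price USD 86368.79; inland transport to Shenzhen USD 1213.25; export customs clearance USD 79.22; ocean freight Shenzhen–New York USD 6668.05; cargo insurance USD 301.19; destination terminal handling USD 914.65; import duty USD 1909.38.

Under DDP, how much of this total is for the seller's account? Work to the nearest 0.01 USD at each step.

Seller's account: USD 97454.53

DDP: the seller bears all costs including import duty.
Seller's account: goods 86368.79 + inland to port 1213.25 + export clearance 79.22 + freight 6668.05 + insurance 301.19 + destination terminal 914.65 + duty 1909.38 = 97454.53
Buyer's account: 0.00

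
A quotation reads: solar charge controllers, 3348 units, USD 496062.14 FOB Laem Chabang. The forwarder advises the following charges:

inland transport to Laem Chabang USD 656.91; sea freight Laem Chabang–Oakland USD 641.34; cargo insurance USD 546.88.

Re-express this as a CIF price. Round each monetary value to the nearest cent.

CIF price: USD 497250.36

Not relevant to the conversion: inland to port — on the seller under both FOB and CIF; already in the FOB price and stays in the CIF price.
From FOB to CIF, the seller additionally bears: freight, insurance.
CIF price = 496062.14 + 641.34 + 546.88 = 497250.36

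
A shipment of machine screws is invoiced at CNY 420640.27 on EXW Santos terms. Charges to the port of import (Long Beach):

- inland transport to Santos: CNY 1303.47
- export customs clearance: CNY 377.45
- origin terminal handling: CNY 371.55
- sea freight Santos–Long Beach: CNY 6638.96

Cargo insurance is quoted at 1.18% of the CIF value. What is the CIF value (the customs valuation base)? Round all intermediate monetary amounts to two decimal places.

Let C be the CIF value. C = EXW price + pre-shipment costs + freight + 1.18% × C
C − 1.18% × C = 420640.27 + 1303.47 + 377.45 + 371.55 + 6638.96
0.9882 × C = 429331.70
C = 429331.70 / 0.9882 = 434458.31
Insurance premium = 1.18% × 434458.31 = 5126.61

CIF value: CNY 434458.31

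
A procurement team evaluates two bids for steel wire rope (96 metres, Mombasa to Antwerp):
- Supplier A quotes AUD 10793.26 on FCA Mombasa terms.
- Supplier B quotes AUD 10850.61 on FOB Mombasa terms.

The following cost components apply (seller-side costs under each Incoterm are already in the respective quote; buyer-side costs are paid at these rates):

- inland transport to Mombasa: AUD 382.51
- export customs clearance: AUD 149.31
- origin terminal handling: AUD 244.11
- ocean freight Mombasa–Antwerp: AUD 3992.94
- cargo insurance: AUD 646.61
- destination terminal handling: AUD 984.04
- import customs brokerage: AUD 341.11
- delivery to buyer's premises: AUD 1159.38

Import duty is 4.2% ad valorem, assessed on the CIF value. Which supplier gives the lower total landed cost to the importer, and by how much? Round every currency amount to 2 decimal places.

Supplier B is cheaper by AUD 194.60

Supplier A (FCA):
CIF value = FCA price + origin terminal + freight + insurance = 10793.26 + 244.11 + 3992.94 + 646.61 = 15676.92
Import duty = 15676.92 × 4.2% = 658.43
Buyer bears (A): 244.11 + 3992.94 + 646.61 + 984.04 + 341.11 + 1159.38 = 7368.19
Landed cost (A) = invoice 10793.26 + 7368.19 + duty 658.43 = 18819.88
Supplier B (FOB):
CIF value = FOB price + freight + insurance = 10850.61 + 3992.94 + 646.61 = 15490.16
Import duty = 15490.16 × 4.2% = 650.59
Buyer bears (B): 3992.94 + 646.61 + 984.04 + 341.11 + 1159.38 = 7124.08
Landed cost (B) = invoice 10850.61 + 7124.08 + duty 650.59 = 18625.28
Difference = |18819.88 − 18625.28| = 194.60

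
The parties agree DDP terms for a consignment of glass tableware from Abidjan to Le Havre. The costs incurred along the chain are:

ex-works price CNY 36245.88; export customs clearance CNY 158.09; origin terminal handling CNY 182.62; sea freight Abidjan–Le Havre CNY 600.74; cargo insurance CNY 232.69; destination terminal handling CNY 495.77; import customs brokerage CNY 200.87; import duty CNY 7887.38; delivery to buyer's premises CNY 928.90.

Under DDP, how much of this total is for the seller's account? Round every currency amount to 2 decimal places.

DDP: the seller bears all costs including import duty.
Seller's account: goods 36245.88 + export clearance 158.09 + origin terminal 182.62 + freight 600.74 + insurance 232.69 + destination terminal 495.77 + brokerage 200.87 + duty 7887.38 + delivery 928.90 = 46932.94
Buyer's account: 0.00

Seller's account: CNY 46932.94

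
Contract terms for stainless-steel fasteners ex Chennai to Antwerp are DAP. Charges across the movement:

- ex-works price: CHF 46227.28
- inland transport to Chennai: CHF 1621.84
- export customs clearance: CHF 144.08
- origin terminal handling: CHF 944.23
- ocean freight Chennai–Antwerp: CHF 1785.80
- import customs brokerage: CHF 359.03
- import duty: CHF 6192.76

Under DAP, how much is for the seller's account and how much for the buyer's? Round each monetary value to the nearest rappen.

Seller: CHF 50723.23; buyer: CHF 6551.79

DAP: the seller bears all costs to the named destination except import duty and clearance.
Seller's account: goods 46227.28 + inland to port 1621.84 + export clearance 144.08 + origin terminal 944.23 + freight 1785.80 = 50723.23
Buyer's account: brokerage 359.03 + duty 6192.76 = 6551.79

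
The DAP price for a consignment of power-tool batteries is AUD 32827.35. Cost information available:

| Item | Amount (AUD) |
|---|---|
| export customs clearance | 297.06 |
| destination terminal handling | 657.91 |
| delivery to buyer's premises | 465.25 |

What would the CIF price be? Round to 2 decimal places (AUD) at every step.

Not relevant to the conversion: export clearance — on the seller under both DAP and CIF; already in the DAP price and stays in the CIF price.
From DAP to CIF, the seller no longer bears: destination terminal, delivery.
CIF price = 32827.35 − 657.91 − 465.25 = 31704.19

CIF price: AUD 31704.19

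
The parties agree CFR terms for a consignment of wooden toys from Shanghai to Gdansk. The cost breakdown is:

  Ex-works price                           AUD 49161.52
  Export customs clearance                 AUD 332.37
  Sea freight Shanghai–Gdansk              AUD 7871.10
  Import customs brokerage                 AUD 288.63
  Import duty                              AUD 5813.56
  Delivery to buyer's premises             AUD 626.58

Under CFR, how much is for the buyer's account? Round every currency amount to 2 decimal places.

CFR: the seller pays costs through ocean freight to the destination port, but not insurance.
Seller's account: goods 49161.52 + export clearance 332.37 + freight 7871.10 = 57364.99
Buyer's account: brokerage 288.63 + duty 5813.56 + delivery 626.58 = 6728.77

Buyer's account: AUD 6728.77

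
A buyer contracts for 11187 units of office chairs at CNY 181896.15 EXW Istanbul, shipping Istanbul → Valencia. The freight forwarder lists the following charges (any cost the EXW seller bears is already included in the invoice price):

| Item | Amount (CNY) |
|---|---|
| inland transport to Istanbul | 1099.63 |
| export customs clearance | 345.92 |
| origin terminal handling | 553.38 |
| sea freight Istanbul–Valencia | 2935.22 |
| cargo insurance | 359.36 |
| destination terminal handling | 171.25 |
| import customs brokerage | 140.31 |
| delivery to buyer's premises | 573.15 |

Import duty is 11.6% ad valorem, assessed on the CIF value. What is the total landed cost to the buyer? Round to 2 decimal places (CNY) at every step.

EXW: the seller makes goods available at their premises; the buyer bears all onward costs.
CIF value = EXW price + inland to port + export clearance + origin terminal + freight + insurance = 181896.15 + 1099.63 + 345.92 + 553.38 + 2935.22 + 359.36 = 187189.66
Import duty = 187189.66 × 11.6% = 21714.00
Buyer bears: inland to port 1099.63 + export clearance 345.92 + origin terminal 553.38 + freight 2935.22 + insurance 359.36 + destination terminal 171.25 + brokerage 140.31 + delivery 573.15 + duty 21714.00 = 27892.22
Landed cost = invoice 181896.15 + 27892.22 = 209788.37

Total landed cost: CNY 209788.37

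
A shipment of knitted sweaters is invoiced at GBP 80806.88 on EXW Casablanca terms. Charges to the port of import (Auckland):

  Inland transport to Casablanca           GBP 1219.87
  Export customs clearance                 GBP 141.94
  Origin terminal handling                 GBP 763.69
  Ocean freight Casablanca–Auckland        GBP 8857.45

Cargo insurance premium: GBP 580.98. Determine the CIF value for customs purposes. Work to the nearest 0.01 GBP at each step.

CIF = EXW price + pre-shipment costs + freight + insurance
CIF = 80806.88 + 1219.87 + 141.94 + 763.69 + 8857.45 + 580.98 = 92370.81

CIF value: GBP 92370.81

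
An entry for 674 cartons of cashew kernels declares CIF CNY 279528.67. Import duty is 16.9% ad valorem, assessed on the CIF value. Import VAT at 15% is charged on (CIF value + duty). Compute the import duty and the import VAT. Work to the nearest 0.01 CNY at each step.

Import duty: CNY 47240.35; import VAT: CNY 49015.35

Import duty = 279528.67 × 16.9% = 47240.35
VAT base = CIF + duty = 279528.67 + 47240.35 = 326769.02
Import VAT = 326769.02 × 15% = 49015.35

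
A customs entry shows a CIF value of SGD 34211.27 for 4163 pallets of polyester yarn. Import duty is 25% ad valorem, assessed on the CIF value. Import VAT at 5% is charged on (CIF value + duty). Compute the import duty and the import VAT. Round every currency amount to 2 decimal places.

Import duty = 34211.27 × 25% = 8552.82
VAT base = CIF + duty = 34211.27 + 8552.82 = 42764.09
Import VAT = 42764.09 × 5% = 2138.20

Import duty: SGD 8552.82; import VAT: SGD 2138.20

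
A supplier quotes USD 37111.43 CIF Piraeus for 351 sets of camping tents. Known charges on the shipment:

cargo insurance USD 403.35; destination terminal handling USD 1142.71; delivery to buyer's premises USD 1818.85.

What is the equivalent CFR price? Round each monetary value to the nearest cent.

Not relevant to the conversion: destination terminal, delivery — on the buyer under both terms; not part of either seller's price.
From CIF to CFR, the seller no longer bears: insurance.
CFR price = 37111.43 − 403.35 = 36708.08

CFR price: USD 36708.08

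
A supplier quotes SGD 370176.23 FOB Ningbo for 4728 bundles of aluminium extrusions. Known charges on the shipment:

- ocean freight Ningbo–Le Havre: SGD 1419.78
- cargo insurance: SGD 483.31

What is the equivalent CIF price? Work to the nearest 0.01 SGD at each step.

CIF price: SGD 372079.32

From FOB to CIF, the seller additionally bears: freight, insurance.
CIF price = 370176.23 + 1419.78 + 483.31 = 372079.32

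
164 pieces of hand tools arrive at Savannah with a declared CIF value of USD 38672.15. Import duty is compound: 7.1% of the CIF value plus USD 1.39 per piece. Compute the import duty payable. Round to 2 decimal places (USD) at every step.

Ad valorem component: 38672.15 × 7.1% = 2745.72
Specific component: 164 × 1.39 = 227.96
Import duty = 2745.72 + 227.96 = 2973.68

Import duty: USD 2973.68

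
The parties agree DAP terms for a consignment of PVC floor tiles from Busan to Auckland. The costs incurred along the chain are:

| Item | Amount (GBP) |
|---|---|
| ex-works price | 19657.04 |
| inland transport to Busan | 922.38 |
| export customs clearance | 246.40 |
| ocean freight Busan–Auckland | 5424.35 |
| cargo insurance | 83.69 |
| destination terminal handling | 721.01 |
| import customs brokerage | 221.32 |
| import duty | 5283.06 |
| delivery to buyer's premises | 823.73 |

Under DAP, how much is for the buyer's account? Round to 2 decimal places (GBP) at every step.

Buyer's account: GBP 5504.38

DAP: the seller bears all costs to the named destination except import duty and clearance.
Seller's account: goods 19657.04 + inland to port 922.38 + export clearance 246.40 + freight 5424.35 + insurance 83.69 + destination terminal 721.01 + delivery 823.73 = 27878.60
Buyer's account: brokerage 221.32 + duty 5283.06 = 5504.38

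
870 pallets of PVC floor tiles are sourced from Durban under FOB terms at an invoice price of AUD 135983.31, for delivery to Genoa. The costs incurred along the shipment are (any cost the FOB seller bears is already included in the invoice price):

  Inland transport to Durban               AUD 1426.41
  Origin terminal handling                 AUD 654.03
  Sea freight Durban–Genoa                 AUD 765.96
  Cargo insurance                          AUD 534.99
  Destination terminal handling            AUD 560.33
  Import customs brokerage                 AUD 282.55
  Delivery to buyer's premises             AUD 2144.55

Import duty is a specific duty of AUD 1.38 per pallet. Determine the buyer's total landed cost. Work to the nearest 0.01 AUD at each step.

Total landed cost: AUD 141472.29

FOB: the seller bears costs until goods are on board at the origin port; the buyer bears freight, insurance and all costs thereafter.
Already in the invoice (seller's account under FOB): inland to port, origin terminal — exclude.
CIF value = FOB price + freight + insurance = 135983.31 + 765.96 + 534.99 = 137284.26
Import duty = 870 × 1.38 = 1200.60
Buyer bears: freight 765.96 + insurance 534.99 + destination terminal 560.33 + brokerage 282.55 + delivery 2144.55 + duty 1200.60 = 5488.98
Landed cost = invoice 135983.31 + 5488.98 = 141472.29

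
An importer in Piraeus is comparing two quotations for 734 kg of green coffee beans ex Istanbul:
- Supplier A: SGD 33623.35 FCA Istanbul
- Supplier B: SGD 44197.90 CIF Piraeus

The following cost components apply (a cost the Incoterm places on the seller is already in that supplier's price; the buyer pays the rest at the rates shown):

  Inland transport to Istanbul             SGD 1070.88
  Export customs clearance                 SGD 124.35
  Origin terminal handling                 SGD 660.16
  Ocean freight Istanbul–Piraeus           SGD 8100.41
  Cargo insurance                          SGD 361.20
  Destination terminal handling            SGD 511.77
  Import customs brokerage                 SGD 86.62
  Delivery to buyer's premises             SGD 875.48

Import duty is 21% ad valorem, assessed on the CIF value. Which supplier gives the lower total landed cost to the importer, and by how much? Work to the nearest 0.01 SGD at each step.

Supplier A (FCA):
CIF value = FCA price + origin terminal + freight + insurance = 33623.35 + 660.16 + 8100.41 + 361.20 = 42745.12
Import duty = 42745.12 × 21% = 8976.48
Buyer bears (A): 660.16 + 8100.41 + 361.20 + 511.77 + 86.62 + 875.48 = 10595.64
Landed cost (A) = invoice 33623.35 + 10595.64 + duty 8976.48 = 53195.47
Supplier B (CIF):
The CIF price already equals the CIF value: 44197.90
Import duty = 44197.90 × 21% = 9281.56
Buyer bears (B): 511.77 + 86.62 + 875.48 = 1473.87
Landed cost (B) = invoice 44197.90 + 1473.87 + duty 9281.56 = 54953.33
Difference = |53195.47 − 54953.33| = 1757.86

Supplier A is cheaper by SGD 1757.86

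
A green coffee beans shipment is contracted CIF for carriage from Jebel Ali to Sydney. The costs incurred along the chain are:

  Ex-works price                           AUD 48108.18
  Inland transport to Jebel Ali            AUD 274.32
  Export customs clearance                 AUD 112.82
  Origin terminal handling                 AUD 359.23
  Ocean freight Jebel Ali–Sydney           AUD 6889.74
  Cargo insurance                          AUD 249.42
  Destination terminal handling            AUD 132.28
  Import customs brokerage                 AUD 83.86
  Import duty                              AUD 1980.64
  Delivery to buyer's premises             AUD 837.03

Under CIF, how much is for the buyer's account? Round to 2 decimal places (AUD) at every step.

CIF: the seller pays costs through ocean freight and marine insurance to the destination port.
Seller's account: goods 48108.18 + inland to port 274.32 + export clearance 112.82 + origin terminal 359.23 + freight 6889.74 + insurance 249.42 = 55993.71
Buyer's account: destination terminal 132.28 + brokerage 83.86 + duty 1980.64 + delivery 837.03 = 3033.81

Buyer's account: AUD 3033.81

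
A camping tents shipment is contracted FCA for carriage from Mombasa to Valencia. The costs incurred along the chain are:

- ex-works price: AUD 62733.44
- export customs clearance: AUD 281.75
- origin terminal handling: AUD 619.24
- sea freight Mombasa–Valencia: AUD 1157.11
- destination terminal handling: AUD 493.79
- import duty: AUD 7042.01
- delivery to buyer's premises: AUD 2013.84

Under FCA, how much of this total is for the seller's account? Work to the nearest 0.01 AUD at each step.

FCA: the seller delivers export-cleared goods to the carrier; the buyer bears costs from that point.
Seller's account: goods 62733.44 + export clearance 281.75 = 63015.19
Buyer's account: origin terminal 619.24 + freight 1157.11 + destination terminal 493.79 + duty 7042.01 + delivery 2013.84 = 11325.99

Seller's account: AUD 63015.19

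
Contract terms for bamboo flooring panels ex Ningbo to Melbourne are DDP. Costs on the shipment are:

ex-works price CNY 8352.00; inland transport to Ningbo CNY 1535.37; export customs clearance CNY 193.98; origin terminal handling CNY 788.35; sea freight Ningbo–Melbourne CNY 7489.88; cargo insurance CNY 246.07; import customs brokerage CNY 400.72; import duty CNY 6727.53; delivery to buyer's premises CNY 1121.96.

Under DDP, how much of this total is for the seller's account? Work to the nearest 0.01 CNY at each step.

Seller's account: CNY 26855.86

DDP: the seller bears all costs including import duty.
Seller's account: goods 8352.00 + inland to port 1535.37 + export clearance 193.98 + origin terminal 788.35 + freight 7489.88 + insurance 246.07 + brokerage 400.72 + duty 6727.53 + delivery 1121.96 = 26855.86
Buyer's account: 0.00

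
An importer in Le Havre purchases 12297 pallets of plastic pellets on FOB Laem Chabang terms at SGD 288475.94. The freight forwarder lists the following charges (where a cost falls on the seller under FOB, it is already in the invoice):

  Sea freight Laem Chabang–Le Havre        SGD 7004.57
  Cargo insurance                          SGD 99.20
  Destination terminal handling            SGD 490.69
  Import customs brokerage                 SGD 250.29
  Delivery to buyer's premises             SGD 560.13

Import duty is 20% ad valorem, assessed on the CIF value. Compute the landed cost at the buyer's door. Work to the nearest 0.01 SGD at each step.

FOB: the seller bears costs until goods are on board at the origin port; the buyer bears freight, insurance and all costs thereafter.
CIF value = FOB price + freight + insurance = 288475.94 + 7004.57 + 99.20 = 295579.71
Import duty = 295579.71 × 20% = 59115.94
Buyer bears: freight 7004.57 + insurance 99.20 + destination terminal 490.69 + brokerage 250.29 + delivery 560.13 + duty 59115.94 = 67520.82
Landed cost = invoice 288475.94 + 67520.82 = 355996.76

Total landed cost: SGD 355996.76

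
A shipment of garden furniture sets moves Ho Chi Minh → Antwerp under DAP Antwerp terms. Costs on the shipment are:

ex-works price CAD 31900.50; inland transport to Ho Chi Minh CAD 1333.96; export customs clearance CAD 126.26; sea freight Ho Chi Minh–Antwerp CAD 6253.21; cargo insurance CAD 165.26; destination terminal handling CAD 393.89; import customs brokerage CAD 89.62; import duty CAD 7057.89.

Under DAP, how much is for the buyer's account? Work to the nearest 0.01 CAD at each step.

Buyer's account: CAD 7147.51

DAP: the seller bears all costs to the named destination except import duty and clearance.
Seller's account: goods 31900.50 + inland to port 1333.96 + export clearance 126.26 + freight 6253.21 + insurance 165.26 + destination terminal 393.89 = 40173.08
Buyer's account: brokerage 89.62 + duty 7057.89 = 7147.51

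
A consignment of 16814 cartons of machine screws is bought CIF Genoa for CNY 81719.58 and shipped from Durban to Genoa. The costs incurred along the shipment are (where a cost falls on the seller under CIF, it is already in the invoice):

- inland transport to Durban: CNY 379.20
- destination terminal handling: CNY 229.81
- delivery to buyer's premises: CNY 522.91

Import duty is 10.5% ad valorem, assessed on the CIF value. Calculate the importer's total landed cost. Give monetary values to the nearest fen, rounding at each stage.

Total landed cost: CNY 91052.86

CIF: the seller pays costs through ocean freight and marine insurance to the destination port.
Already in the invoice (seller's account under CIF): inland to port — exclude.
The CIF price already equals the CIF value: 81719.58
Import duty = 81719.58 × 10.5% = 8580.56
Buyer bears: destination terminal 229.81 + delivery 522.91 + duty 8580.56 = 9333.28
Landed cost = invoice 81719.58 + 9333.28 = 91052.86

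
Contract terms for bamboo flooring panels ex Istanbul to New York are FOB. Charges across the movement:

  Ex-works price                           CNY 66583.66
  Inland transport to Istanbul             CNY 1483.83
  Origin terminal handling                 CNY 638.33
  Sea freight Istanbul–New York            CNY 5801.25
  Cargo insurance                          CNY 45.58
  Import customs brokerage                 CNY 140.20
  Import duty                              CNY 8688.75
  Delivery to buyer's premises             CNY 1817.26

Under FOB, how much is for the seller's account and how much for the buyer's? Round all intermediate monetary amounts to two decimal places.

FOB: the seller bears costs until goods are on board at the origin port; the buyer bears freight, insurance and all costs thereafter.
Seller's account: goods 66583.66 + inland to port 1483.83 + origin terminal 638.33 = 68705.82
Buyer's account: freight 5801.25 + insurance 45.58 + brokerage 140.20 + duty 8688.75 + delivery 1817.26 = 16493.04

Seller: CNY 68705.82; buyer: CNY 16493.04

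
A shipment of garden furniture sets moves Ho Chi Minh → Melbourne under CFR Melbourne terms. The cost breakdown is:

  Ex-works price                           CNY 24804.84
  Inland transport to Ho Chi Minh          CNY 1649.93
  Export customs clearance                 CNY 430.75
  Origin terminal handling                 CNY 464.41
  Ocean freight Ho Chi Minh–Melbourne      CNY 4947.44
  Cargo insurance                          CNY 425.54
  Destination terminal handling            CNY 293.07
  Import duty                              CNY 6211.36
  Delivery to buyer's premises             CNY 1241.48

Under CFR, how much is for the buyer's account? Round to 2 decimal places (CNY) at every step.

Buyer's account: CNY 8171.45

CFR: the seller pays costs through ocean freight to the destination port, but not insurance.
Seller's account: goods 24804.84 + inland to port 1649.93 + export clearance 430.75 + origin terminal 464.41 + freight 4947.44 = 32297.37
Buyer's account: insurance 425.54 + destination terminal 293.07 + duty 6211.36 + delivery 1241.48 = 8171.45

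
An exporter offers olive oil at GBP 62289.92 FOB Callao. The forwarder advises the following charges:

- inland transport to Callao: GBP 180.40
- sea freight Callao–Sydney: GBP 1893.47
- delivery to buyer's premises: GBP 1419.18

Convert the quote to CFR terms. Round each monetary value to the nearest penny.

CFR price: GBP 64183.39

Not relevant to the conversion: inland to port — on the seller under both FOB and CFR; already in the FOB price and stays in the CFR price. delivery — on the buyer under both terms; not part of either seller's price.
From FOB to CFR, the seller additionally bears: freight.
CFR price = 62289.92 + 1893.47 = 64183.39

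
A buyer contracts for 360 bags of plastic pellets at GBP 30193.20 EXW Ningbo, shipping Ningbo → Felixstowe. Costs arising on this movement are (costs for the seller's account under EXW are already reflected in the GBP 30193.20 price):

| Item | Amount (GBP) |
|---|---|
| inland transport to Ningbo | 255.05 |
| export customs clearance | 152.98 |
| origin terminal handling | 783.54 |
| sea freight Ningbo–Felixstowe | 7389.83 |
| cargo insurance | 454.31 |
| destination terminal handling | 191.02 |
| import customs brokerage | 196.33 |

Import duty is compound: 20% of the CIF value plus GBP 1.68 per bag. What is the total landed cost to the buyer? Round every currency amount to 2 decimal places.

Total landed cost: GBP 48066.84

EXW: the seller makes goods available at their premises; the buyer bears all onward costs.
CIF value = EXW price + inland to port + export clearance + origin terminal + freight + insurance = 30193.20 + 255.05 + 152.98 + 783.54 + 7389.83 + 454.31 = 39228.91
Ad valorem component: 39228.91 × 20% = 7845.78
Specific component: 360 × 1.68 = 604.80
Import duty = 7845.78 + 604.80 = 8450.58
Buyer bears: inland to port 255.05 + export clearance 152.98 + origin terminal 783.54 + freight 7389.83 + insurance 454.31 + destination terminal 191.02 + brokerage 196.33 + duty 8450.58 = 17873.64
Landed cost = invoice 30193.20 + 17873.64 = 48066.84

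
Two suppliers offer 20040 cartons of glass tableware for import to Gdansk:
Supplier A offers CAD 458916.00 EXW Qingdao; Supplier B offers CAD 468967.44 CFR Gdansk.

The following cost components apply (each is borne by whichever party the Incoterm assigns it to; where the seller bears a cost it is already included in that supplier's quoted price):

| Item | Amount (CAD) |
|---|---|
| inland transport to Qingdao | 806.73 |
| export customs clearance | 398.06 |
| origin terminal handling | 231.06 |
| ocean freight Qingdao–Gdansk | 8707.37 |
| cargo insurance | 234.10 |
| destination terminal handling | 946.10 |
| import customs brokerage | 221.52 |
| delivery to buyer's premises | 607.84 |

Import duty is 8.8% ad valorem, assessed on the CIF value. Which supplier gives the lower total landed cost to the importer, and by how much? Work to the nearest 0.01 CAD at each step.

Supplier B is cheaper by CAD 99.85

Supplier A (EXW):
CIF value = EXW price + inland to port + export clearance + origin terminal + freight + insurance = 458916.00 + 806.73 + 398.06 + 231.06 + 8707.37 + 234.10 = 469293.32
Import duty = 469293.32 × 8.8% = 41297.81
Buyer bears (A): 806.73 + 398.06 + 231.06 + 8707.37 + 234.10 + 946.10 + 221.52 + 607.84 = 12152.78
Landed cost (A) = invoice 458916.00 + 12152.78 + duty 41297.81 = 512366.59
Supplier B (CFR):
CIF value = CFR price + insurance = 468967.44 + 234.10 = 469201.54
Import duty = 469201.54 × 8.8% = 41289.74
Buyer bears (B): 234.10 + 946.10 + 221.52 + 607.84 = 2009.56
Landed cost (B) = invoice 468967.44 + 2009.56 + duty 41289.74 = 512266.74
Difference = |512366.59 − 512266.74| = 99.85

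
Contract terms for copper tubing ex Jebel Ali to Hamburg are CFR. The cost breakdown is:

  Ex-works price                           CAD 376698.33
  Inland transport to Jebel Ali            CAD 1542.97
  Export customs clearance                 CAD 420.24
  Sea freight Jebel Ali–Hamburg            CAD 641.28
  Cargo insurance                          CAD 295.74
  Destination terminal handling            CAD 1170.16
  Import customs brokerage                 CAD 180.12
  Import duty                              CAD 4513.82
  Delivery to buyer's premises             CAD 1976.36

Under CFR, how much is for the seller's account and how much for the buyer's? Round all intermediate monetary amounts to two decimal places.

Seller: CAD 379302.82; buyer: CAD 8136.20

CFR: the seller pays costs through ocean freight to the destination port, but not insurance.
Seller's account: goods 376698.33 + inland to port 1542.97 + export clearance 420.24 + freight 641.28 = 379302.82
Buyer's account: insurance 295.74 + destination terminal 1170.16 + brokerage 180.12 + duty 4513.82 + delivery 1976.36 = 8136.20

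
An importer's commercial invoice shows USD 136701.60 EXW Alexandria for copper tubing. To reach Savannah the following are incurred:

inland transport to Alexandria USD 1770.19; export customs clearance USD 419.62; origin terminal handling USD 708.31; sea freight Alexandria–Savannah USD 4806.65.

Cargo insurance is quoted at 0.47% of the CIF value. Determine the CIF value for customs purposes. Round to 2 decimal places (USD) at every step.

CIF value: USD 145088.28

Let C be the CIF value. C = EXW price + pre-shipment costs + freight + 0.47% × C
C − 0.47% × C = 136701.60 + 1770.19 + 419.62 + 708.31 + 4806.65
0.9953 × C = 144406.37
C = 144406.37 / 0.9953 = 145088.28
Insurance premium = 0.47% × 145088.28 = 681.91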